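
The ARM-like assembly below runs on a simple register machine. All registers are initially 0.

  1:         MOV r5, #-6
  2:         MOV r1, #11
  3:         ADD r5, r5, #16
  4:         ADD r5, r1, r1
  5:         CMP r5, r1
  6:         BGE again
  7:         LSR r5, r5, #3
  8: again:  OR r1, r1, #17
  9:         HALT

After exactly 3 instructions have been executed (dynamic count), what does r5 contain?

MOV r5, #-6 → r5=-6
MOV r1, #11 → r1=11
ADD r5, r5, #16 → r5=(-6)+16=10
After step 3: r5 = 10.

10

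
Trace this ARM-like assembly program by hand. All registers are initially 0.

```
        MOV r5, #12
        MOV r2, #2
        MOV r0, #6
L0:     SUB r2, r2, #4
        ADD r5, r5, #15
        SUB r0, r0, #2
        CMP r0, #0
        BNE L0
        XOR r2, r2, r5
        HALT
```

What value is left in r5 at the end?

57

after MOV r5, #12: r5=12
after MOV r2, #2: r2=2
after MOV r0, #6: r0=6
after SUB r2, r2, #4: r2=2-4=-2
after ADD r5, r5, #15: r5=12+15=27
after SUB r0, r0, #2: r0=6-2=4
CMP r0, #0  (cmp 4,0)
BNE L0: taken
after SUB r2, r2, #4: r2=(-2)-4=-6
after ADD r5, r5, #15: r5=27+15=42
after SUB r0, r0, #2: r0=4-2=2
CMP r0, #0  (cmp 2,0)
BNE L0: taken
after SUB r2, r2, #4: r2=(-6)-4=-10
after ADD r5, r5, #15: r5=42+15=57
after SUB r0, r0, #2: r0=2-2=0
CMP r0, #0  (cmp 0,0)
BNE L0: not taken
after XOR r2, r2, r5: r2=(-10)^57=-49
halt.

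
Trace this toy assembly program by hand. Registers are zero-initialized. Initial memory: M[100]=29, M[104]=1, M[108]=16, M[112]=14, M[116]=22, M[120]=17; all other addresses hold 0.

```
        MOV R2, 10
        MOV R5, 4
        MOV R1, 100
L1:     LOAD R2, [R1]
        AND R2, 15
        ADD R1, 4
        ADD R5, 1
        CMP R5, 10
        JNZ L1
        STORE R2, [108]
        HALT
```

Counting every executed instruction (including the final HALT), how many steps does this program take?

R2=10
R5=4
R1=100
R2=M[100]=29
R2=29&15=13
R1=100+4=104
R5=4+1=5
CMP R5, 10  (cmp 5,10)
JNZ L1: taken
R2=M[104]=1
R2=1&15=1
R1=104+4=108
R5=5+1=6
CMP R5, 10  (cmp 6,10)
JNZ L1: taken
R2=M[108]=16
R2=16&15=0
R1=108+4=112
R5=6+1=7
CMP R5, 10  (cmp 7,10)
JNZ L1: taken
R2=M[112]=14
R2=14&15=14
R1=112+4=116
R5=7+1=8
CMP R5, 10  (cmp 8,10)
JNZ L1: taken
R2=M[116]=22
R2=22&15=6
R1=116+4=120
R5=8+1=9
CMP R5, 10  (cmp 9,10)
JNZ L1: taken
R2=M[120]=17
R2=17&15=1
R1=120+4=124
R5=9+1=10
CMP R5, 10  (cmp 10,10)
JNZ L1: not taken
STORE R2, [108] → M[108]=1
halt.
Total executed instructions: 41.

41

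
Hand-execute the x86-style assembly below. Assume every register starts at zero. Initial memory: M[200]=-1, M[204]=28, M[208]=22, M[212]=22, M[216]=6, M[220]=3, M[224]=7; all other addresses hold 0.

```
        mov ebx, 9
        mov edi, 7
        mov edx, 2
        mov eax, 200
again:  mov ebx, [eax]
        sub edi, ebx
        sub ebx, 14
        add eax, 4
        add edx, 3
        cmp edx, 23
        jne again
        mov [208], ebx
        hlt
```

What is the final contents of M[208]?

after mov ebx, 9: ebx=9
after mov edi, 7: edi=7
after mov edx, 2: edx=2
after mov eax, 200: eax=200
after mov ebx, [eax]: ebx=M[200]=-1
after sub edi, ebx: edi=7-(-1)=8
after sub ebx, 14: ebx=(-1)-14=-15
after add eax, 4: eax=200+4=204
after add edx, 3: edx=2+3=5
cmp edx, 23  (cmp 5,23)
jne again: taken
after mov ebx, [eax]: ebx=M[204]=28
after sub edi, ebx: edi=8-28=-20
after sub ebx, 14: ebx=28-14=14
after add eax, 4: eax=204+4=208
after add edx, 3: edx=5+3=8
cmp edx, 23  (cmp 8,23)
jne again: taken
after mov ebx, [eax]: ebx=M[208]=22
after sub edi, ebx: edi=(-20)-22=-42
after sub ebx, 14: ebx=22-14=8
after add eax, 4: eax=208+4=212
after add edx, 3: edx=8+3=11
cmp edx, 23  (cmp 11,23)
jne again: taken
after mov ebx, [eax]: ebx=M[212]=22
after sub edi, ebx: edi=(-42)-22=-64
after sub ebx, 14: ebx=22-14=8
after add eax, 4: eax=212+4=216
after add edx, 3: edx=11+3=14
cmp edx, 23  (cmp 14,23)
jne again: taken
after mov ebx, [eax]: ebx=M[216]=6
after sub edi, ebx: edi=(-64)-6=-70
after sub ebx, 14: ebx=6-14=-8
after add eax, 4: eax=216+4=220
after add edx, 3: edx=14+3=17
cmp edx, 23  (cmp 17,23)
jne again: taken
after mov ebx, [eax]: ebx=M[220]=3
after sub edi, ebx: edi=(-70)-3=-73
after sub ebx, 14: ebx=3-14=-11
after add eax, 4: eax=220+4=224
after add edx, 3: edx=17+3=20
cmp edx, 23  (cmp 20,23)
jne again: taken
after mov ebx, [eax]: ebx=M[224]=7
after sub edi, ebx: edi=(-73)-7=-80
after sub ebx, 14: ebx=7-14=-7
after add eax, 4: eax=224+4=228
after add edx, 3: edx=20+3=23
cmp edx, 23  (cmp 23,23)
jne again: not taken
mov [208], ebx → M[208]=-7
halt.

-7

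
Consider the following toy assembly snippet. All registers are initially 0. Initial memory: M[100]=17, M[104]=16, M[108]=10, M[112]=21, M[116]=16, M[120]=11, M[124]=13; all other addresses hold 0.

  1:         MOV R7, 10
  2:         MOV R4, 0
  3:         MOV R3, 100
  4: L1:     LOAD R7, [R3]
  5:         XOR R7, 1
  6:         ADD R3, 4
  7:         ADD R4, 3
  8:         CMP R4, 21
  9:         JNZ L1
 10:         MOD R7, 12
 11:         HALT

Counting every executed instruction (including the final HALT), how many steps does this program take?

47

R7=10
R4=0
R3=100
R7=M[100]=17
R7=17^1=16
R3=100+4=104
R4=0+3=3
CMP R4, 21  (cmp 3,21)
JNZ L1: taken
R7=M[104]=16
R7=16^1=17
R3=104+4=108
R4=3+3=6
CMP R4, 21  (cmp 6,21)
JNZ L1: taken
R7=M[108]=10
R7=10^1=11
R3=108+4=112
R4=6+3=9
CMP R4, 21  (cmp 9,21)
JNZ L1: taken
R7=M[112]=21
R7=21^1=20
R3=112+4=116
R4=9+3=12
CMP R4, 21  (cmp 12,21)
JNZ L1: taken
R7=M[116]=16
R7=16^1=17
R3=116+4=120
R4=12+3=15
CMP R4, 21  (cmp 15,21)
JNZ L1: taken
R7=M[120]=11
R7=11^1=10
R3=120+4=124
R4=15+3=18
CMP R4, 21  (cmp 18,21)
JNZ L1: taken
R7=M[124]=13
R7=13^1=12
R3=124+4=128
R4=18+3=21
CMP R4, 21  (cmp 21,21)
JNZ L1: not taken
R7=12%12=0
halt.
Total executed instructions: 47.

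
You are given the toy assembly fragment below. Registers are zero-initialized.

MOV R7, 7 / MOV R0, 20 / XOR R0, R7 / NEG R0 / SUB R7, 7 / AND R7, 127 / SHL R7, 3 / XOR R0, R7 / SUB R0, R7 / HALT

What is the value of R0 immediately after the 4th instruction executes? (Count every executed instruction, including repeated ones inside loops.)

-19

MOV R7, 7 → R7=7
MOV R0, 20 → R0=20
XOR R0, R7 → R0=20^7=19
NEG R0 → R0=-(19)=-19
After step 4: R0 = -19.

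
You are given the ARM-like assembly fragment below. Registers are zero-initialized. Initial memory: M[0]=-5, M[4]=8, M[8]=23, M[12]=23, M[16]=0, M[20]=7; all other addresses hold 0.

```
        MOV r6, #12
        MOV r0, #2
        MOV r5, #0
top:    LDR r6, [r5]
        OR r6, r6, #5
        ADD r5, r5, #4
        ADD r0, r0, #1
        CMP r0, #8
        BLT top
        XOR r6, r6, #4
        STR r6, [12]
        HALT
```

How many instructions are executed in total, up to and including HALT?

42

MOV r6, #12 → r6=12
MOV r0, #2 → r0=2
MOV r5, #0 → r5=0
LDR r6, [r5] → r6=M[0]=-5
OR r6, r6, #5 → r6=(-5)|5=-1
ADD r5, r5, #4 → r5=0+4=4
ADD r0, r0, #1 → r0=2+1=3
CMP r0, #8  (cmp 3,8)
BLT top: taken
LDR r6, [r5] → r6=M[4]=8
OR r6, r6, #5 → r6=8|5=13
ADD r5, r5, #4 → r5=4+4=8
ADD r0, r0, #1 → r0=3+1=4
CMP r0, #8  (cmp 4,8)
BLT top: taken
LDR r6, [r5] → r6=M[8]=23
OR r6, r6, #5 → r6=23|5=23
ADD r5, r5, #4 → r5=8+4=12
ADD r0, r0, #1 → r0=4+1=5
CMP r0, #8  (cmp 5,8)
BLT top: taken
LDR r6, [r5] → r6=M[12]=23
OR r6, r6, #5 → r6=23|5=23
ADD r5, r5, #4 → r5=12+4=16
ADD r0, r0, #1 → r0=5+1=6
CMP r0, #8  (cmp 6,8)
BLT top: taken
LDR r6, [r5] → r6=M[16]=0
OR r6, r6, #5 → r6=0|5=5
ADD r5, r5, #4 → r5=16+4=20
ADD r0, r0, #1 → r0=6+1=7
CMP r0, #8  (cmp 7,8)
BLT top: taken
LDR r6, [r5] → r6=M[20]=7
OR r6, r6, #5 → r6=7|5=7
ADD r5, r5, #4 → r5=20+4=24
ADD r0, r0, #1 → r0=7+1=8
CMP r0, #8  (cmp 8,8)
BLT top: not taken
XOR r6, r6, #4 → r6=7^4=3
STR r6, [12] → M[12]=3
halt.
Total executed instructions: 42.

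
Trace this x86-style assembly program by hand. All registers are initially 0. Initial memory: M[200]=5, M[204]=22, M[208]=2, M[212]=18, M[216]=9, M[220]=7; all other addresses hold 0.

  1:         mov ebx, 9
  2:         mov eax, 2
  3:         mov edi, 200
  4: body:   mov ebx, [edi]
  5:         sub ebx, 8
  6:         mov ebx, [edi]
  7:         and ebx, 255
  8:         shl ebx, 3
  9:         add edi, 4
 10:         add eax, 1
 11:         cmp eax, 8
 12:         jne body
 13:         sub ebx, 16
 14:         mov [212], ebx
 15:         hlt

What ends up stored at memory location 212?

40

ebx=9
eax=2
edi=200
ebx=M[200]=5
ebx=5-8=-3
ebx=M[200]=5
ebx=5&255=5
ebx=5<<3=40
edi=200+4=204
eax=2+1=3
cmp eax, 8  (cmp 3,8)
jne body: taken
ebx=M[204]=22
ebx=22-8=14
ebx=M[204]=22
ebx=22&255=22
ebx=22<<3=176
edi=204+4=208
eax=3+1=4
cmp eax, 8  (cmp 4,8)
jne body: taken
ebx=M[208]=2
ebx=2-8=-6
ebx=M[208]=2
ebx=2&255=2
ebx=2<<3=16
edi=208+4=212
eax=4+1=5
cmp eax, 8  (cmp 5,8)
jne body: taken
ebx=M[212]=18
ebx=18-8=10
ebx=M[212]=18
ebx=18&255=18
ebx=18<<3=144
edi=212+4=216
eax=5+1=6
cmp eax, 8  (cmp 6,8)
jne body: taken
ebx=M[216]=9
ebx=9-8=1
ebx=M[216]=9
ebx=9&255=9
ebx=9<<3=72
edi=216+4=220
eax=6+1=7
cmp eax, 8  (cmp 7,8)
jne body: taken
ebx=M[220]=7
ebx=7-8=-1
ebx=M[220]=7
ebx=7&255=7
ebx=7<<3=56
edi=220+4=224
eax=7+1=8
cmp eax, 8  (cmp 8,8)
jne body: not taken
ebx=56-16=40
mov [212], ebx → M[212]=40
halt.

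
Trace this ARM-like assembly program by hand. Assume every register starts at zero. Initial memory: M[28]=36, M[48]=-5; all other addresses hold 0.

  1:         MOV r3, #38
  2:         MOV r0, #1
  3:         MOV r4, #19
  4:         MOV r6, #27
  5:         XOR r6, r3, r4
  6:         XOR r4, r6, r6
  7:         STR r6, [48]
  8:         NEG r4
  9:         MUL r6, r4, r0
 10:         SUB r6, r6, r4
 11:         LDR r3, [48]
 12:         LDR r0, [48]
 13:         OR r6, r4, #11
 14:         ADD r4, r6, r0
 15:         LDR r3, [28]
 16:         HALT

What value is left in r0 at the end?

after MOV r3, #38: r3=38
after MOV r0, #1: r0=1
after MOV r4, #19: r4=19
after MOV r6, #27: r6=27
after XOR r6, r3, r4: r6=38^19=53
after XOR r4, r6, r6: r4=53^53=0
STR r6, [48] → M[48]=53
after NEG r4: r4=-(0)=0
after MUL r6, r4, r0: r6=0*1=0
after SUB r6, r6, r4: r6=0-0=0
after LDR r3, [48]: r3=M[48]=53
after LDR r0, [48]: r0=M[48]=53
after OR r6, r4, #11: r6=0|11=11
after ADD r4, r6, r0: r4=11+53=64
after LDR r3, [28]: r3=M[28]=36
halt.

53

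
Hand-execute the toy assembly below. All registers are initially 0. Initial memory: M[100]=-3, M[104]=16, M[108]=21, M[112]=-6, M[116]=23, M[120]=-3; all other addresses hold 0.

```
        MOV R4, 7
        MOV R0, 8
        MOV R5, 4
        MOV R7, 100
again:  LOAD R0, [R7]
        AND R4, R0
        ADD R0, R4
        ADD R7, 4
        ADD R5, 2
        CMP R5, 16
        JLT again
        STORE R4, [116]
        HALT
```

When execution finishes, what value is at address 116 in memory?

after MOV R4, 7: R4=7
after MOV R0, 8: R0=8
after MOV R5, 4: R5=4
after MOV R7, 100: R7=100
after LOAD R0, [R7]: R0=M[100]=-3
after AND R4, R0: R4=7&(-3)=5
after ADD R0, R4: R0=(-3)+5=2
after ADD R7, 4: R7=100+4=104
after ADD R5, 2: R5=4+2=6
CMP R5, 16  (cmp 6,16)
JLT again: taken
after LOAD R0, [R7]: R0=M[104]=16
after AND R4, R0: R4=5&16=0
after ADD R0, R4: R0=16+0=16
after ADD R7, 4: R7=104+4=108
after ADD R5, 2: R5=6+2=8
CMP R5, 16  (cmp 8,16)
JLT again: taken
after LOAD R0, [R7]: R0=M[108]=21
after AND R4, R0: R4=0&21=0
after ADD R0, R4: R0=21+0=21
after ADD R7, 4: R7=108+4=112
after ADD R5, 2: R5=8+2=10
CMP R5, 16  (cmp 10,16)
JLT again: taken
after LOAD R0, [R7]: R0=M[112]=-6
after AND R4, R0: R4=0&(-6)=0
after ADD R0, R4: R0=(-6)+0=-6
after ADD R7, 4: R7=112+4=116
after ADD R5, 2: R5=10+2=12
CMP R5, 16  (cmp 12,16)
JLT again: taken
after LOAD R0, [R7]: R0=M[116]=23
after AND R4, R0: R4=0&23=0
after ADD R0, R4: R0=23+0=23
after ADD R7, 4: R7=116+4=120
after ADD R5, 2: R5=12+2=14
CMP R5, 16  (cmp 14,16)
JLT again: taken
after LOAD R0, [R7]: R0=M[120]=-3
after AND R4, R0: R4=0&(-3)=0
after ADD R0, R4: R0=(-3)+0=-3
after ADD R7, 4: R7=120+4=124
after ADD R5, 2: R5=14+2=16
CMP R5, 16  (cmp 16,16)
JLT again: not taken
STORE R4, [116] → M[116]=0
halt.

0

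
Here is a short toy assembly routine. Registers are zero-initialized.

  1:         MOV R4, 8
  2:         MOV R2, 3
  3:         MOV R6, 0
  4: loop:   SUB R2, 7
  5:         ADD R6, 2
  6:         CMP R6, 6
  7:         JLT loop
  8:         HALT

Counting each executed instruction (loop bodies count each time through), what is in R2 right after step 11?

R4=8
R2=3
R6=0
R2=3-7=-4
R6=0+2=2
CMP R6, 6  (cmp 2,6)
JLT loop: taken
R2=(-4)-7=-11
R6=2+2=4
CMP R6, 6  (cmp 4,6)
JLT loop: taken
After step 11: R2 = -11.

-11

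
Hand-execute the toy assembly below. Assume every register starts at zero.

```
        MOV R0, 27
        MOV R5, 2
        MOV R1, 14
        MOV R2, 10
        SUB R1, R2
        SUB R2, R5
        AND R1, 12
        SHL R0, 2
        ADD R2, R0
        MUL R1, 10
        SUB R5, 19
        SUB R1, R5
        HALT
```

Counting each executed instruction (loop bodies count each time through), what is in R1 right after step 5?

4

R0=27
R5=2
R1=14
R2=10
R1=14-10=4
After step 5: R1 = 4.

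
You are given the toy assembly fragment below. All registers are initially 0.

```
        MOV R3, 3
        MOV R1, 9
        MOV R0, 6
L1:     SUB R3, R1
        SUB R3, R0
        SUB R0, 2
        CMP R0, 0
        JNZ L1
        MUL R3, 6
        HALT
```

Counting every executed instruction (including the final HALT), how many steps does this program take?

MOV R3, 3 → R3=3
MOV R1, 9 → R1=9
MOV R0, 6 → R0=6
SUB R3, R1 → R3=3-9=-6
SUB R3, R0 → R3=(-6)-6=-12
SUB R0, 2 → R0=6-2=4
CMP R0, 0  (cmp 4,0)
JNZ L1: taken
SUB R3, R1 → R3=(-12)-9=-21
SUB R3, R0 → R3=(-21)-4=-25
SUB R0, 2 → R0=4-2=2
CMP R0, 0  (cmp 2,0)
JNZ L1: taken
SUB R3, R1 → R3=(-25)-9=-34
SUB R3, R0 → R3=(-34)-2=-36
SUB R0, 2 → R0=2-2=0
CMP R0, 0  (cmp 0,0)
JNZ L1: not taken
MUL R3, 6 → R3=(-36)*6=-216
halt.
Total executed instructions: 20.

20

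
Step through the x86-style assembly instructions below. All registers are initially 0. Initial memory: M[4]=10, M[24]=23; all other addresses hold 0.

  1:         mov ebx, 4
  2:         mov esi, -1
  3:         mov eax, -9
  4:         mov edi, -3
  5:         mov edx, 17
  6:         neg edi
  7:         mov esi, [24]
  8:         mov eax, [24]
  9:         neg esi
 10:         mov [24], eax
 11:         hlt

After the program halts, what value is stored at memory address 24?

after mov ebx, 4: ebx=4
after mov esi, -1: esi=-1
after mov eax, -9: eax=-9
after mov edi, -3: edi=-3
after mov edx, 17: edx=17
after neg edi: edi=-(-3)=3
after mov esi, [24]: esi=M[24]=23
after mov eax, [24]: eax=M[24]=23
after neg esi: esi=-(23)=-23
mov [24], eax → M[24]=23
halt.

23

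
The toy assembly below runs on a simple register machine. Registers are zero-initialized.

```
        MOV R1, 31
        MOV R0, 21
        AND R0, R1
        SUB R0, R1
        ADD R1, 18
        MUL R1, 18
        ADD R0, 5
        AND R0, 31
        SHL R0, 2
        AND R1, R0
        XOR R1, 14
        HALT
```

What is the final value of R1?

MOV R1, 31 → R1=31
MOV R0, 21 → R0=21
AND R0, R1 → R0=21&31=21
SUB R0, R1 → R0=21-31=-10
ADD R1, 18 → R1=31+18=49
MUL R1, 18 → R1=49*18=882
ADD R0, 5 → R0=(-10)+5=-5
AND R0, 31 → R0=(-5)&31=27
SHL R0, 2 → R0=27<<2=108
AND R1, R0 → R1=882&108=96
XOR R1, 14 → R1=96^14=110
halt.

110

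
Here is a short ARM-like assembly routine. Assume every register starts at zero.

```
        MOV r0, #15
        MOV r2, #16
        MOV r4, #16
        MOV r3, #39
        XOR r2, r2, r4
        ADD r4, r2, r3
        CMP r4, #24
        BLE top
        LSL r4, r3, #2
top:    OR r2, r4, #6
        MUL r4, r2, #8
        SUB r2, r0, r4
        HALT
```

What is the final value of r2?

after MOV r0, #15: r0=15
after MOV r2, #16: r2=16
after MOV r4, #16: r4=16
after MOV r3, #39: r3=39
after XOR r2, r2, r4: r2=16^16=0
after ADD r4, r2, r3: r4=0+39=39
CMP r4, #24  (cmp 39,24)
BLE top: not taken
after LSL r4, r3, #2: r4=39<<2=156
after OR r2, r4, #6: r2=156|6=158
after MUL r4, r2, #8: r4=158*8=1264
after SUB r2, r0, r4: r2=15-1264=-1249
halt.

-1249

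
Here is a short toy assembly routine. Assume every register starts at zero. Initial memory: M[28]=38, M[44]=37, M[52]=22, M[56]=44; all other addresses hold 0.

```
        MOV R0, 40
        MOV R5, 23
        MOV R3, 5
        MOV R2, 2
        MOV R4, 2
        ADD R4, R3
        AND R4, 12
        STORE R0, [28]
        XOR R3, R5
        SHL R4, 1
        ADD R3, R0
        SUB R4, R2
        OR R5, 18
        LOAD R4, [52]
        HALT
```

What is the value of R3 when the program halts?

MOV R0, 40 → R0=40
MOV R5, 23 → R5=23
MOV R3, 5 → R3=5
MOV R2, 2 → R2=2
MOV R4, 2 → R4=2
ADD R4, R3 → R4=2+5=7
AND R4, 12 → R4=7&12=4
STORE R0, [28] → M[28]=40
XOR R3, R5 → R3=5^23=18
SHL R4, 1 → R4=4<<1=8
ADD R3, R0 → R3=18+40=58
SUB R4, R2 → R4=8-2=6
OR R5, 18 → R5=23|18=23
LOAD R4, [52] → R4=M[52]=22
halt.

58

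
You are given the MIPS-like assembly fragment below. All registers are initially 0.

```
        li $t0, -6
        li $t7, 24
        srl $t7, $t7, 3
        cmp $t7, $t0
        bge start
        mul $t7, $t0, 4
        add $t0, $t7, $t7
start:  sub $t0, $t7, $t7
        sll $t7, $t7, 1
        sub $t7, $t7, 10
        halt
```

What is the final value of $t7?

after li $t0, -6: $t0=-6
after li $t7, 24: $t7=24
after srl $t7, $t7, 3: $t7=24>>3=3
cmp $t7, $t0  (cmp 3,-6)
bge start: taken
after sub $t0, $t7, $t7: $t0=3-3=0
after sll $t7, $t7, 1: $t7=3<<1=6
after sub $t7, $t7, 10: $t7=6-10=-4
halt.

-4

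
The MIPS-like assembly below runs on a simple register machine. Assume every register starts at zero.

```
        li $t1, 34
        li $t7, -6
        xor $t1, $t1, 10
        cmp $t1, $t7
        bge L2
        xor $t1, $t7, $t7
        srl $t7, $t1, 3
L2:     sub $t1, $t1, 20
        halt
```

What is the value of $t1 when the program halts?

20

after li $t1, 34: $t1=34
after li $t7, -6: $t7=-6
after xor $t1, $t1, 10: $t1=34^10=40
cmp $t1, $t7  (cmp 40,-6)
bge L2: taken
after sub $t1, $t1, 20: $t1=40-20=20
halt.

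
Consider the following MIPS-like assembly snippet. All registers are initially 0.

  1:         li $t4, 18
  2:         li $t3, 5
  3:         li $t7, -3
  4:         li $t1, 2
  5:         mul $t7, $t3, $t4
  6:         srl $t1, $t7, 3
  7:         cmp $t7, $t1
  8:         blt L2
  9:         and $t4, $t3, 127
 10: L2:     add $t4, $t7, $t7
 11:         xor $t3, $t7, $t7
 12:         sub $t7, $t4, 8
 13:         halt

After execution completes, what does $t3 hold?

0

$t4=18
$t3=5
$t7=-3
$t1=2
$t7=5*18=90
$t1=90>>3=11
cmp $t7, $t1  (cmp 90,11)
blt L2: not taken
$t4=5&127=5
$t4=90+90=180
$t3=90^90=0
$t7=180-8=172
halt.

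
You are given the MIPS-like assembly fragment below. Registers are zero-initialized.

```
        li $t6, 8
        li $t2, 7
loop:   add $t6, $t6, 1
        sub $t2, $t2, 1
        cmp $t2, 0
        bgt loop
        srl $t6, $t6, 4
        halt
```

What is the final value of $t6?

0

after li $t6, 8: $t6=8
after li $t2, 7: $t2=7
after add $t6, $t6, 1: $t6=8+1=9
after sub $t2, $t2, 1: $t2=7-1=6
cmp $t2, 0  (cmp 6,0)
bgt loop: taken
after add $t6, $t6, 1: $t6=9+1=10
after sub $t2, $t2, 1: $t2=6-1=5
cmp $t2, 0  (cmp 5,0)
bgt loop: taken
after add $t6, $t6, 1: $t6=10+1=11
after sub $t2, $t2, 1: $t2=5-1=4
cmp $t2, 0  (cmp 4,0)
bgt loop: taken
after add $t6, $t6, 1: $t6=11+1=12
after sub $t2, $t2, 1: $t2=4-1=3
cmp $t2, 0  (cmp 3,0)
bgt loop: taken
after add $t6, $t6, 1: $t6=12+1=13
after sub $t2, $t2, 1: $t2=3-1=2
cmp $t2, 0  (cmp 2,0)
bgt loop: taken
after add $t6, $t6, 1: $t6=13+1=14
after sub $t2, $t2, 1: $t2=2-1=1
cmp $t2, 0  (cmp 1,0)
bgt loop: taken
after add $t6, $t6, 1: $t6=14+1=15
after sub $t2, $t2, 1: $t2=1-1=0
cmp $t2, 0  (cmp 0,0)
bgt loop: not taken
after srl $t6, $t6, 4: $t6=15>>4=0
halt.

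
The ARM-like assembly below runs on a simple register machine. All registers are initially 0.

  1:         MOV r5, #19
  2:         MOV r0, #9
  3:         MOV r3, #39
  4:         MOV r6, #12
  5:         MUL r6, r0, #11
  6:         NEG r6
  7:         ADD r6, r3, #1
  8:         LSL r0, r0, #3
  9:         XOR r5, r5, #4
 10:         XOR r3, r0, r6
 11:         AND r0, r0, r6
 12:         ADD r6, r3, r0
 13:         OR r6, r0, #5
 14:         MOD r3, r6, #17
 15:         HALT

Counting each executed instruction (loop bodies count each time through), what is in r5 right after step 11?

23

after MOV r5, #19: r5=19
after MOV r0, #9: r0=9
after MOV r3, #39: r3=39
after MOV r6, #12: r6=12
after MUL r6, r0, #11: r6=9*11=99
after NEG r6: r6=-(99)=-99
after ADD r6, r3, #1: r6=39+1=40
after LSL r0, r0, #3: r0=9<<3=72
after XOR r5, r5, #4: r5=19^4=23
after XOR r3, r0, r6: r3=72^40=96
after AND r0, r0, r6: r0=72&40=8
After step 11: r5 = 23.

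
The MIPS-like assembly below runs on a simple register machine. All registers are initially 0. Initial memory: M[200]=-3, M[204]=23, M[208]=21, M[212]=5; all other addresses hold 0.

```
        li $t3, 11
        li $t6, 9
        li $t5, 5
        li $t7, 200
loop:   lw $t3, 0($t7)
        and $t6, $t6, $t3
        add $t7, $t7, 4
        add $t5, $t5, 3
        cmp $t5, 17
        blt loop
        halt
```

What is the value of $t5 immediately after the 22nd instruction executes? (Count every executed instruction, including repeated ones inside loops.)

$t3=11
$t6=9
$t5=5
$t7=200
$t3=M[200]=-3
$t6=9&(-3)=9
$t7=200+4=204
$t5=5+3=8
cmp $t5, 17  (cmp 8,17)
blt loop: taken
$t3=M[204]=23
$t6=9&23=1
$t7=204+4=208
$t5=8+3=11
cmp $t5, 17  (cmp 11,17)
blt loop: taken
$t3=M[208]=21
$t6=1&21=1
$t7=208+4=212
$t5=11+3=14
cmp $t5, 17  (cmp 14,17)
blt loop: taken
After step 22: $t5 = 14.

14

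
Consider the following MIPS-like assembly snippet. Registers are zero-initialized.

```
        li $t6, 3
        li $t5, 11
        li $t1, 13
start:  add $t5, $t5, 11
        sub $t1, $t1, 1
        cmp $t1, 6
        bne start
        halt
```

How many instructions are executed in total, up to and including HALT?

after li $t6, 3: $t6=3
after li $t5, 11: $t5=11
after li $t1, 13: $t1=13
after add $t5, $t5, 11: $t5=11+11=22
after sub $t1, $t1, 1: $t1=13-1=12
cmp $t1, 6  (cmp 12,6)
bne start: taken
after add $t5, $t5, 11: $t5=22+11=33
after sub $t1, $t1, 1: $t1=12-1=11
cmp $t1, 6  (cmp 11,6)
bne start: taken
after add $t5, $t5, 11: $t5=33+11=44
after sub $t1, $t1, 1: $t1=11-1=10
cmp $t1, 6  (cmp 10,6)
bne start: taken
after add $t5, $t5, 11: $t5=44+11=55
after sub $t1, $t1, 1: $t1=10-1=9
cmp $t1, 6  (cmp 9,6)
bne start: taken
after add $t5, $t5, 11: $t5=55+11=66
after sub $t1, $t1, 1: $t1=9-1=8
cmp $t1, 6  (cmp 8,6)
bne start: taken
after add $t5, $t5, 11: $t5=66+11=77
after sub $t1, $t1, 1: $t1=8-1=7
cmp $t1, 6  (cmp 7,6)
bne start: taken
after add $t5, $t5, 11: $t5=77+11=88
after sub $t1, $t1, 1: $t1=7-1=6
cmp $t1, 6  (cmp 6,6)
bne start: not taken
halt.
Total executed instructions: 32.

32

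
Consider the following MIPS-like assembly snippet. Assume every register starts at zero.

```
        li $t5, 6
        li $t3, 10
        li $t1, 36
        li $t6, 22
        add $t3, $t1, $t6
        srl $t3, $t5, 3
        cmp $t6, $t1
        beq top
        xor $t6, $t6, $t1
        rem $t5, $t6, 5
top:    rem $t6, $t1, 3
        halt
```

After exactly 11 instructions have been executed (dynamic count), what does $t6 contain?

after li $t5, 6: $t5=6
after li $t3, 10: $t3=10
after li $t1, 36: $t1=36
after li $t6, 22: $t6=22
after add $t3, $t1, $t6: $t3=36+22=58
after srl $t3, $t5, 3: $t3=6>>3=0
cmp $t6, $t1  (cmp 22,36)
beq top: not taken
after xor $t6, $t6, $t1: $t6=22^36=50
after rem $t5, $t6, 5: $t5=50%5=0
after rem $t6, $t1, 3: $t6=36%3=0
After step 11: $t6 = 0.

0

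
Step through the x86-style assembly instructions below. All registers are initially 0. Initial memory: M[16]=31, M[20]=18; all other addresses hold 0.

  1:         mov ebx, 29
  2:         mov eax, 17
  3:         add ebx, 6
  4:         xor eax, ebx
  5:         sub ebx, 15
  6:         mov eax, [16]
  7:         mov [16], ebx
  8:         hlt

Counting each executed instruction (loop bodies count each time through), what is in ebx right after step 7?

after mov ebx, 29: ebx=29
after mov eax, 17: eax=17
after add ebx, 6: ebx=29+6=35
after xor eax, ebx: eax=17^35=50
after sub ebx, 15: ebx=35-15=20
after mov eax, [16]: eax=M[16]=31
mov [16], ebx → M[16]=20
After step 7: ebx = 20.

20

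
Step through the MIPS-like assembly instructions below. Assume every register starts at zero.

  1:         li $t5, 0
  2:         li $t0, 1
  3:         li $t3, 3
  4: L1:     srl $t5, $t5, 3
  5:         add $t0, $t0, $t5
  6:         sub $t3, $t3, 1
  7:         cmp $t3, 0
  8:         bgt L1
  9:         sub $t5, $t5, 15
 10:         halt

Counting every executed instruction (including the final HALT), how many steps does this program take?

li $t5, 0 → $t5=0
li $t0, 1 → $t0=1
li $t3, 3 → $t3=3
srl $t5, $t5, 3 → $t5=0>>3=0
add $t0, $t0, $t5 → $t0=1+0=1
sub $t3, $t3, 1 → $t3=3-1=2
cmp $t3, 0  (cmp 2,0)
bgt L1: taken
srl $t5, $t5, 3 → $t5=0>>3=0
add $t0, $t0, $t5 → $t0=1+0=1
sub $t3, $t3, 1 → $t3=2-1=1
cmp $t3, 0  (cmp 1,0)
bgt L1: taken
srl $t5, $t5, 3 → $t5=0>>3=0
add $t0, $t0, $t5 → $t0=1+0=1
sub $t3, $t3, 1 → $t3=1-1=0
cmp $t3, 0  (cmp 0,0)
bgt L1: not taken
sub $t5, $t5, 15 → $t5=0-15=-15
halt.
Total executed instructions: 20.

20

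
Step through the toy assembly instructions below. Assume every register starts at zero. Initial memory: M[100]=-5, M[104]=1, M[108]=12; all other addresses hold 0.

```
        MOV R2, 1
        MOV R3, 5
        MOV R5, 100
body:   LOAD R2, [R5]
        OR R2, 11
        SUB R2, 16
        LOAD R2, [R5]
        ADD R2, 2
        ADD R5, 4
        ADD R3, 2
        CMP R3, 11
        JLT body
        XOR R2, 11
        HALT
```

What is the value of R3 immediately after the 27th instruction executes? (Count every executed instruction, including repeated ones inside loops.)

9

after MOV R2, 1: R2=1
after MOV R3, 5: R3=5
after MOV R5, 100: R5=100
after LOAD R2, [R5]: R2=M[100]=-5
after OR R2, 11: R2=(-5)|11=-5
after SUB R2, 16: R2=(-5)-16=-21
after LOAD R2, [R5]: R2=M[100]=-5
after ADD R2, 2: R2=(-5)+2=-3
after ADD R5, 4: R5=100+4=104
after ADD R3, 2: R3=5+2=7
CMP R3, 11  (cmp 7,11)
JLT body: taken
after LOAD R2, [R5]: R2=M[104]=1
after OR R2, 11: R2=1|11=11
after SUB R2, 16: R2=11-16=-5
after LOAD R2, [R5]: R2=M[104]=1
after ADD R2, 2: R2=1+2=3
after ADD R5, 4: R5=104+4=108
after ADD R3, 2: R3=7+2=9
CMP R3, 11  (cmp 9,11)
JLT body: taken
after LOAD R2, [R5]: R2=M[108]=12
after OR R2, 11: R2=12|11=15
after SUB R2, 16: R2=15-16=-1
after LOAD R2, [R5]: R2=M[108]=12
after ADD R2, 2: R2=12+2=14
after ADD R5, 4: R5=108+4=112
After step 27: R3 = 9.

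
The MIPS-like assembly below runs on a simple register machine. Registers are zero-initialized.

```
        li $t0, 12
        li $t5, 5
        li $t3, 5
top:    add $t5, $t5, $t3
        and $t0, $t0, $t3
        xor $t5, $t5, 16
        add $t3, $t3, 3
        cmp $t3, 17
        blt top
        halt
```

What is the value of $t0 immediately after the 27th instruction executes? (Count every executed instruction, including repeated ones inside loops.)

$t0=12
$t5=5
$t3=5
$t5=5+5=10
$t0=12&5=4
$t5=10^16=26
$t3=5+3=8
cmp $t3, 17  (cmp 8,17)
blt top: taken
$t5=26+8=34
$t0=4&8=0
$t5=34^16=50
$t3=8+3=11
cmp $t3, 17  (cmp 11,17)
blt top: taken
$t5=50+11=61
$t0=0&11=0
$t5=61^16=45
$t3=11+3=14
cmp $t3, 17  (cmp 14,17)
blt top: taken
$t5=45+14=59
$t0=0&14=0
$t5=59^16=43
$t3=14+3=17
cmp $t3, 17  (cmp 17,17)
blt top: not taken
After step 27: $t0 = 0.

0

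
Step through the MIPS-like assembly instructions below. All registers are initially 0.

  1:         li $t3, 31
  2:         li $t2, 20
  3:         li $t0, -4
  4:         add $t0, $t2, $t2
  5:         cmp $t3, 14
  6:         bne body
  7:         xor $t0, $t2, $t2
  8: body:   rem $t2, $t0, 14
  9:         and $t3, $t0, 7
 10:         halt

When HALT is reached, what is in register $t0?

40

after li $t3, 31: $t3=31
after li $t2, 20: $t2=20
after li $t0, -4: $t0=-4
after add $t0, $t2, $t2: $t0=20+20=40
cmp $t3, 14  (cmp 31,14)
bne body: taken
after rem $t2, $t0, 14: $t2=40%14=12
after and $t3, $t0, 7: $t3=40&7=0
halt.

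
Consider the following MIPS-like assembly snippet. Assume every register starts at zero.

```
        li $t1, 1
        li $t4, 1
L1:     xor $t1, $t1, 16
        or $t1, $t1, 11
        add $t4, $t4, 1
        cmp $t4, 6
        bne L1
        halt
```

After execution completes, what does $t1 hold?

27

li $t1, 1 → $t1=1
li $t4, 1 → $t4=1
xor $t1, $t1, 16 → $t1=1^16=17
or $t1, $t1, 11 → $t1=17|11=27
add $t4, $t4, 1 → $t4=1+1=2
cmp $t4, 6  (cmp 2,6)
bne L1: taken
xor $t1, $t1, 16 → $t1=27^16=11
or $t1, $t1, 11 → $t1=11|11=11
add $t4, $t4, 1 → $t4=2+1=3
cmp $t4, 6  (cmp 3,6)
bne L1: taken
xor $t1, $t1, 16 → $t1=11^16=27
or $t1, $t1, 11 → $t1=27|11=27
add $t4, $t4, 1 → $t4=3+1=4
cmp $t4, 6  (cmp 4,6)
bne L1: taken
xor $t1, $t1, 16 → $t1=27^16=11
or $t1, $t1, 11 → $t1=11|11=11
add $t4, $t4, 1 → $t4=4+1=5
cmp $t4, 6  (cmp 5,6)
bne L1: taken
xor $t1, $t1, 16 → $t1=11^16=27
or $t1, $t1, 11 → $t1=27|11=27
add $t4, $t4, 1 → $t4=5+1=6
cmp $t4, 6  (cmp 6,6)
bne L1: not taken
halt.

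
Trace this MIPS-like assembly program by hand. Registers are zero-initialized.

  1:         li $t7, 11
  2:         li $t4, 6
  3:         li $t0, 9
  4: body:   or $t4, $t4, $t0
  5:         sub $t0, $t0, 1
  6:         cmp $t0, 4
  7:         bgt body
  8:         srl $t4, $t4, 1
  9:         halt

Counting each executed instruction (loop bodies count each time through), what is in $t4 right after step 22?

15

after li $t7, 11: $t7=11
after li $t4, 6: $t4=6
after li $t0, 9: $t0=9
after or $t4, $t4, $t0: $t4=6|9=15
after sub $t0, $t0, 1: $t0=9-1=8
cmp $t0, 4  (cmp 8,4)
bgt body: taken
after or $t4, $t4, $t0: $t4=15|8=15
after sub $t0, $t0, 1: $t0=8-1=7
cmp $t0, 4  (cmp 7,4)
bgt body: taken
after or $t4, $t4, $t0: $t4=15|7=15
after sub $t0, $t0, 1: $t0=7-1=6
cmp $t0, 4  (cmp 6,4)
bgt body: taken
after or $t4, $t4, $t0: $t4=15|6=15
after sub $t0, $t0, 1: $t0=6-1=5
cmp $t0, 4  (cmp 5,4)
bgt body: taken
after or $t4, $t4, $t0: $t4=15|5=15
after sub $t0, $t0, 1: $t0=5-1=4
cmp $t0, 4  (cmp 4,4)
After step 22: $t4 = 15.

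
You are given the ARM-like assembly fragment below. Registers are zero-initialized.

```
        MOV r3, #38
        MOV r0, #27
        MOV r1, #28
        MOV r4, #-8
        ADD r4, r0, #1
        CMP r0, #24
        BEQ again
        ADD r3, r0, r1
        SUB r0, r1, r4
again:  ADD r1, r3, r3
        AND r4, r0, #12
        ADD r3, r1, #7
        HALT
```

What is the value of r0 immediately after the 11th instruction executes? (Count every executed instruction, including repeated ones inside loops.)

r3=38
r0=27
r1=28
r4=-8
r4=27+1=28
CMP r0, #24  (cmp 27,24)
BEQ again: not taken
r3=27+28=55
r0=28-28=0
r1=55+55=110
r4=0&12=0
After step 11: r0 = 0.

0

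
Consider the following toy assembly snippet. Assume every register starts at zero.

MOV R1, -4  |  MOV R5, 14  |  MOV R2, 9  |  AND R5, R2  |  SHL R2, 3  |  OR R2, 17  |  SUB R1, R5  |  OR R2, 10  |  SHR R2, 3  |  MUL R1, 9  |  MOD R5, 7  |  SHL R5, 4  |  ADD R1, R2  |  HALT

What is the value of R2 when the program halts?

11

after MOV R1, -4: R1=-4
after MOV R5, 14: R5=14
after MOV R2, 9: R2=9
after AND R5, R2: R5=14&9=8
after SHL R2, 3: R2=9<<3=72
after OR R2, 17: R2=72|17=89
after SUB R1, R5: R1=(-4)-8=-12
after OR R2, 10: R2=89|10=91
after SHR R2, 3: R2=91>>3=11
after MUL R1, 9: R1=(-12)*9=-108
after MOD R5, 7: R5=8%7=1
after SHL R5, 4: R5=1<<4=16
after ADD R1, R2: R1=(-108)+11=-97
halt.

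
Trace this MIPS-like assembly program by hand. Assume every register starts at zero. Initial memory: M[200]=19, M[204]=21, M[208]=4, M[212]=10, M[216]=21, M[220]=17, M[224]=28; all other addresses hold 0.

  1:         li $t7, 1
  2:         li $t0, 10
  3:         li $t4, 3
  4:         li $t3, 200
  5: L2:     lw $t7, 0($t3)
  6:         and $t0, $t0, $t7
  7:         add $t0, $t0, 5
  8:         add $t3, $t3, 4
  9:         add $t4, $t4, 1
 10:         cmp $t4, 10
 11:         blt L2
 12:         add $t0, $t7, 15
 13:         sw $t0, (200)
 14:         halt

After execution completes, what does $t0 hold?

after li $t7, 1: $t7=1
after li $t0, 10: $t0=10
after li $t4, 3: $t4=3
after li $t3, 200: $t3=200
after lw $t7, 0($t3): $t7=M[200]=19
after and $t0, $t0, $t7: $t0=10&19=2
after add $t0, $t0, 5: $t0=2+5=7
after add $t3, $t3, 4: $t3=200+4=204
after add $t4, $t4, 1: $t4=3+1=4
cmp $t4, 10  (cmp 4,10)
blt L2: taken
after lw $t7, 0($t3): $t7=M[204]=21
after and $t0, $t0, $t7: $t0=7&21=5
after add $t0, $t0, 5: $t0=5+5=10
after add $t3, $t3, 4: $t3=204+4=208
after add $t4, $t4, 1: $t4=4+1=5
cmp $t4, 10  (cmp 5,10)
blt L2: taken
after lw $t7, 0($t3): $t7=M[208]=4
after and $t0, $t0, $t7: $t0=10&4=0
after add $t0, $t0, 5: $t0=0+5=5
after add $t3, $t3, 4: $t3=208+4=212
after add $t4, $t4, 1: $t4=5+1=6
cmp $t4, 10  (cmp 6,10)
blt L2: taken
after lw $t7, 0($t3): $t7=M[212]=10
after and $t0, $t0, $t7: $t0=5&10=0
after add $t0, $t0, 5: $t0=0+5=5
after add $t3, $t3, 4: $t3=212+4=216
after add $t4, $t4, 1: $t4=6+1=7
cmp $t4, 10  (cmp 7,10)
blt L2: taken
after lw $t7, 0($t3): $t7=M[216]=21
after and $t0, $t0, $t7: $t0=5&21=5
after add $t0, $t0, 5: $t0=5+5=10
after add $t3, $t3, 4: $t3=216+4=220
after add $t4, $t4, 1: $t4=7+1=8
cmp $t4, 10  (cmp 8,10)
blt L2: taken
after lw $t7, 0($t3): $t7=M[220]=17
after and $t0, $t0, $t7: $t0=10&17=0
after add $t0, $t0, 5: $t0=0+5=5
after add $t3, $t3, 4: $t3=220+4=224
after add $t4, $t4, 1: $t4=8+1=9
cmp $t4, 10  (cmp 9,10)
blt L2: taken
after lw $t7, 0($t3): $t7=M[224]=28
after and $t0, $t0, $t7: $t0=5&28=4
after add $t0, $t0, 5: $t0=4+5=9
after add $t3, $t3, 4: $t3=224+4=228
after add $t4, $t4, 1: $t4=9+1=10
cmp $t4, 10  (cmp 10,10)
blt L2: not taken
after add $t0, $t7, 15: $t0=28+15=43
sw $t0, (200) → M[200]=43
halt.

43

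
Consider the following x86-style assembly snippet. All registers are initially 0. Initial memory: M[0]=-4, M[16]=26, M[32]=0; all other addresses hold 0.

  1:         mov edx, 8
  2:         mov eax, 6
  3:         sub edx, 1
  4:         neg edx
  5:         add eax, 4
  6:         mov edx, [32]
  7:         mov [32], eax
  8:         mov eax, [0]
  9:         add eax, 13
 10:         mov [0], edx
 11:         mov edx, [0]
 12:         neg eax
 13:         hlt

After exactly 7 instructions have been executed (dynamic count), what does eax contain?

10

after mov edx, 8: edx=8
after mov eax, 6: eax=6
after sub edx, 1: edx=8-1=7
after neg edx: edx=-(7)=-7
after add eax, 4: eax=6+4=10
after mov edx, [32]: edx=M[32]=0
mov [32], eax → M[32]=10
After step 7: eax = 10.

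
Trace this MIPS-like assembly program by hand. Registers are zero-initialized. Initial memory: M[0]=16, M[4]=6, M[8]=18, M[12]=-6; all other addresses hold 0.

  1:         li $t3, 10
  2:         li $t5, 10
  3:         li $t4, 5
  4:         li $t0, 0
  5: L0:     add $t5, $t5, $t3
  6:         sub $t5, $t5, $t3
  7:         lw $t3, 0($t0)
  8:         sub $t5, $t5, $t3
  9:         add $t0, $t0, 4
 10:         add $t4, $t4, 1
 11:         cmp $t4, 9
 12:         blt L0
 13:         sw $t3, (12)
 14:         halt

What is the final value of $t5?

-24

$t3=10
$t5=10
$t4=5
$t0=0
$t5=10+10=20
$t5=20-10=10
$t3=M[0]=16
$t5=10-16=-6
$t0=0+4=4
$t4=5+1=6
cmp $t4, 9  (cmp 6,9)
blt L0: taken
$t5=(-6)+16=10
$t5=10-16=-6
$t3=M[4]=6
$t5=(-6)-6=-12
$t0=4+4=8
$t4=6+1=7
cmp $t4, 9  (cmp 7,9)
blt L0: taken
$t5=(-12)+6=-6
$t5=(-6)-6=-12
$t3=M[8]=18
$t5=(-12)-18=-30
$t0=8+4=12
$t4=7+1=8
cmp $t4, 9  (cmp 8,9)
blt L0: taken
$t5=(-30)+18=-12
$t5=(-12)-18=-30
$t3=M[12]=-6
$t5=(-30)-(-6)=-24
$t0=12+4=16
$t4=8+1=9
cmp $t4, 9  (cmp 9,9)
blt L0: not taken
sw $t3, (12) → M[12]=-6
halt.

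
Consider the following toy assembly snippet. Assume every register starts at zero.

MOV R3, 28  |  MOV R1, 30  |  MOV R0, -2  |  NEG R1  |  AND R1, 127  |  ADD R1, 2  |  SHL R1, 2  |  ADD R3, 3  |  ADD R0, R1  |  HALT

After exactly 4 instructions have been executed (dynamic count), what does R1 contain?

-30

MOV R3, 28 → R3=28
MOV R1, 30 → R1=30
MOV R0, -2 → R0=-2
NEG R1 → R1=-(30)=-30
After step 4: R1 = -30.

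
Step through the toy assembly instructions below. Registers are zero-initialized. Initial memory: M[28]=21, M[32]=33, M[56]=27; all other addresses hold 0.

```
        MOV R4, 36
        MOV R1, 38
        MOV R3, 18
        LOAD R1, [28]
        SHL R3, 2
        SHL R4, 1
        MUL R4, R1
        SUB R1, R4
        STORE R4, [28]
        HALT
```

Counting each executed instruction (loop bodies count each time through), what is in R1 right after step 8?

MOV R4, 36 → R4=36
MOV R1, 38 → R1=38
MOV R3, 18 → R3=18
LOAD R1, [28] → R1=M[28]=21
SHL R3, 2 → R3=18<<2=72
SHL R4, 1 → R4=36<<1=72
MUL R4, R1 → R4=72*21=1512
SUB R1, R4 → R1=21-1512=-1491
After step 8: R1 = -1491.

-1491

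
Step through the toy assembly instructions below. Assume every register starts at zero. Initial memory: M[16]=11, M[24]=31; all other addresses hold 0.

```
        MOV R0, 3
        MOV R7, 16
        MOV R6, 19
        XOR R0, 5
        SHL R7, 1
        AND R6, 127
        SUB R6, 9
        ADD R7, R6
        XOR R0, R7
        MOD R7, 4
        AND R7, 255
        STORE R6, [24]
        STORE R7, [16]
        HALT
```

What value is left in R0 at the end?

after MOV R0, 3: R0=3
after MOV R7, 16: R7=16
after MOV R6, 19: R6=19
after XOR R0, 5: R0=3^5=6
after SHL R7, 1: R7=16<<1=32
after AND R6, 127: R6=19&127=19
after SUB R6, 9: R6=19-9=10
after ADD R7, R6: R7=32+10=42
after XOR R0, R7: R0=6^42=44
after MOD R7, 4: R7=42%4=2
after AND R7, 255: R7=2&255=2
STORE R6, [24] → M[24]=10
STORE R7, [16] → M[16]=2
halt.

44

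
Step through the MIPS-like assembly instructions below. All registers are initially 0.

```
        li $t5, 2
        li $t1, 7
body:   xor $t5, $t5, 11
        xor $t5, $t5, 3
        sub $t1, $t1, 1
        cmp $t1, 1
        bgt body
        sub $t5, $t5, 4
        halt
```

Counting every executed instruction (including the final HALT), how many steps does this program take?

$t5=2
$t1=7
$t5=2^11=9
$t5=9^3=10
$t1=7-1=6
cmp $t1, 1  (cmp 6,1)
bgt body: taken
$t5=10^11=1
$t5=1^3=2
$t1=6-1=5
cmp $t1, 1  (cmp 5,1)
bgt body: taken
$t5=2^11=9
$t5=9^3=10
$t1=5-1=4
cmp $t1, 1  (cmp 4,1)
bgt body: taken
$t5=10^11=1
$t5=1^3=2
$t1=4-1=3
cmp $t1, 1  (cmp 3,1)
bgt body: taken
$t5=2^11=9
$t5=9^3=10
$t1=3-1=2
cmp $t1, 1  (cmp 2,1)
bgt body: taken
$t5=10^11=1
$t5=1^3=2
$t1=2-1=1
cmp $t1, 1  (cmp 1,1)
bgt body: not taken
$t5=2-4=-2
halt.
Total executed instructions: 34.

34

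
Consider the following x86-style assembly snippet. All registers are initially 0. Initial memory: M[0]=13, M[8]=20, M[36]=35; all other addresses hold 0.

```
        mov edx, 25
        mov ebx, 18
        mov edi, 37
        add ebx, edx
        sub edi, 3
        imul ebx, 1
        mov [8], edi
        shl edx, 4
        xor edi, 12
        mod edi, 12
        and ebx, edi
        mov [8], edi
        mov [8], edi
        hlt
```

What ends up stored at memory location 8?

edx=25
ebx=18
edi=37
ebx=18+25=43
edi=37-3=34
ebx=43*1=43
mov [8], edi → M[8]=34
edx=25<<4=400
edi=34^12=46
edi=46%12=10
ebx=43&10=10
mov [8], edi → M[8]=10
mov [8], edi → M[8]=10
halt.

10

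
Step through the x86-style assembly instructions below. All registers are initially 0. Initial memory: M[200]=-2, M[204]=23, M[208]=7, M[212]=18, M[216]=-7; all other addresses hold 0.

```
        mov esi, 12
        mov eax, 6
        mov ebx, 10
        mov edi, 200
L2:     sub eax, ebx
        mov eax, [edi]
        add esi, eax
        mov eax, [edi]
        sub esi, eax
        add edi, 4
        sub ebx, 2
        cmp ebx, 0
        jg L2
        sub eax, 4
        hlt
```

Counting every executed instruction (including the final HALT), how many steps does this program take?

mov esi, 12 → esi=12
mov eax, 6 → eax=6
mov ebx, 10 → ebx=10
mov edi, 200 → edi=200
sub eax, ebx → eax=6-10=-4
mov eax, [edi] → eax=M[200]=-2
add esi, eax → esi=12+(-2)=10
mov eax, [edi] → eax=M[200]=-2
sub esi, eax → esi=10-(-2)=12
add edi, 4 → edi=200+4=204
sub ebx, 2 → ebx=10-2=8
cmp ebx, 0  (cmp 8,0)
jg L2: taken
sub eax, ebx → eax=(-2)-8=-10
mov eax, [edi] → eax=M[204]=23
add esi, eax → esi=12+23=35
mov eax, [edi] → eax=M[204]=23
sub esi, eax → esi=35-23=12
add edi, 4 → edi=204+4=208
sub ebx, 2 → ebx=8-2=6
cmp ebx, 0  (cmp 6,0)
jg L2: taken
sub eax, ebx → eax=23-6=17
mov eax, [edi] → eax=M[208]=7
add esi, eax → esi=12+7=19
mov eax, [edi] → eax=M[208]=7
sub esi, eax → esi=19-7=12
add edi, 4 → edi=208+4=212
sub ebx, 2 → ebx=6-2=4
cmp ebx, 0  (cmp 4,0)
jg L2: taken
sub eax, ebx → eax=7-4=3
mov eax, [edi] → eax=M[212]=18
add esi, eax → esi=12+18=30
mov eax, [edi] → eax=M[212]=18
sub esi, eax → esi=30-18=12
add edi, 4 → edi=212+4=216
sub ebx, 2 → ebx=4-2=2
cmp ebx, 0  (cmp 2,0)
jg L2: taken
sub eax, ebx → eax=18-2=16
mov eax, [edi] → eax=M[216]=-7
add esi, eax → esi=12+(-7)=5
mov eax, [edi] → eax=M[216]=-7
sub esi, eax → esi=5-(-7)=12
add edi, 4 → edi=216+4=220
sub ebx, 2 → ebx=2-2=0
cmp ebx, 0  (cmp 0,0)
jg L2: not taken
sub eax, 4 → eax=(-7)-4=-11
halt.
Total executed instructions: 51.

51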